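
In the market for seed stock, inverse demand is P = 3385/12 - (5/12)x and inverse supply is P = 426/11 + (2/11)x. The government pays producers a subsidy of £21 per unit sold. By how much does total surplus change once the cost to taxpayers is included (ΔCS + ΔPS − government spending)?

Net change in total surplus = -29106/79

Pre-subsidy: 3385/12 - (5/12)x = 426/11 + (2/11)x gives x* = 32123/79 and P* = 8900/79.
With the subsidy, sellers receive Ps = Pb + 21 for each unit, where Pb is the price buyers pay.
On the curves, Pb = 3385/12 - (5/12)x and Ps = 426/11 + (2/11)x; the wedge Ps − Pb = 21 gives 426/11 + (2/11)x − (3385/12 - (5/12)x) = 21, so x' = 34895/79.
Then Pb = 3385/12 − (5/12)·(34895/79) = 7745/79 and Ps = 426/11 + (2/11)·(34895/79) = 9404/79.
ΔCS = ½(32123/79 + 34895/79)(8900/79 − 7745/79) = 38702895/6241; ΔPS = ½(32123/79 + 34895/79)(9404/79 − 8900/79) = 16888536/6241.
Government spending = 21 × 34895/79 = 732795/79.
Net change = 38702895/6241 + 16888536/6241 − 732795/79 = -29106/79. The loss equals the DWL triangle ½·21·2772/79.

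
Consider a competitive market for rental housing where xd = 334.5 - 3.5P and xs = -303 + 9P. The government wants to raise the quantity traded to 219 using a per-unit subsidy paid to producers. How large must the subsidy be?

At x = 219, invert demand for the buyer price: Pb = (334.5 − 219)/3.5 = 33; invert supply for the seller price: Ps = (219 − (-303))/9 = 58.
The subsidy must fill the gap: s = Ps − Pb = 58 − 33 = 25.

Required subsidy s = 25 per unit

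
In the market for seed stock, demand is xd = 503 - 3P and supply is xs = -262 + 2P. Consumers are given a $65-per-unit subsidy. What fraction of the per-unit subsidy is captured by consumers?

Consumer share = 0.4

Pre-subsidy: 503 - 3P = -262 + 2P gives P* = 153, x* = 44.
With the rebate, buyers effectively pay Pb = Ps − 65, where Ps is the price sellers receive.
Demand in terms of Ps becomes xd = 503 − 3(Ps − 65) = 698 - 3Ps. Setting this equal to supply: 698 - 3Ps = -262 + 2Ps, so Ps = 192.
Buyers pay Pb = 192 − 65 = 127; x' = -262 + 2·192 = 122.
Buyers' price falls by P* − Pb = 153 − 127 = 26; sellers' price rises by Ps − P* = 192 − 153 = 39.
So consumers capture 26/65 = 0.4 of each unit of subsidy.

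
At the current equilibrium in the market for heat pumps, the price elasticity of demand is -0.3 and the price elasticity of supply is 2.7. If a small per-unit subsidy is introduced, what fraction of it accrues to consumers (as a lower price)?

For a small subsidy around the equilibrium, the benefit split depends on the relative slopes, which at a point are proportional to the elasticities.
Buyer share = εs/(εs + |εd|) = 2.7/(2.7 + 0.3) = 0.9; seller share = |εd|/(εs + |εd|) = 0.1.

Consumer share = 0.9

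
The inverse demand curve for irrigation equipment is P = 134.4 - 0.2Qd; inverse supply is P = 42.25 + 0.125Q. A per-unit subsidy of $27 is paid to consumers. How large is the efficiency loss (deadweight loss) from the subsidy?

Deadweight loss = 14580/13

Pre-subsidy: 134.4 - 0.2Q = 42.25 + 0.125Q gives Q* = 3686/13 and P* = 1010/13.
With the rebate, buyers effectively pay Pb = Ps − 27, where Ps is the price sellers receive.
On the curves, Pb = 134.4 - 0.2Q and Ps = 42.25 + 0.125Q; the wedge Ps − Pb = 27 gives 42.25 + 0.125Q − (134.4 - 0.2Q) = 27, so Q' = 4766/13.
Then Pb = 134.4 − 0.2·(4766/13) = 794/13 and Ps = 42.25 + 0.125·(4766/13) = 1145/13.
The subsidy expands output by 4766/13 − 3686/13 = 1080/13 past the efficient level; on those units the gap between marginal cost and willingness to pay runs from 0 up to 27.
DWL = ½ × 27 × 1080/13 = 14580/13.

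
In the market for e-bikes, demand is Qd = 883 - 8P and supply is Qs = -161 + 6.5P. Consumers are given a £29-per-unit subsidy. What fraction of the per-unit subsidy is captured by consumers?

Consumer share = 13/29

Pre-subsidy: 883 - 8P = -161 + 6.5P gives P* = 72, Q* = 307.
With the rebate, buyers effectively pay Pb = Ps − 29, where Ps is the price sellers receive.
Demand in terms of Ps becomes Qd = 883 − 8(Ps − 29) = 1115 - 8Ps. Setting this equal to supply: 1115 - 8Ps = -161 + 6.5Ps, so Ps = 88.
Buyers pay Pb = 88 − 29 = 59; Q' = -161 + 6.5·88 = 411.
Buyers' price falls by P* − Pb = 72 − 59 = 13; sellers' price rises by Ps − P* = 88 − 72 = 16.
So consumers capture 13/29 = 13/29 of each unit of subsidy.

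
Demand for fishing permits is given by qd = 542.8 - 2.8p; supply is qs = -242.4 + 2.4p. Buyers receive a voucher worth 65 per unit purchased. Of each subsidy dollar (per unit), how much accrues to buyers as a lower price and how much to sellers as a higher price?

Buyers gain 30 per unit; sellers gain 35 per unit

Pre-subsidy: 542.8 - 2.8p = -242.4 + 2.4p gives p* = 151, q* = 120.
With the rebate, buyers effectively pay pb = ps − 65, where ps is the price sellers receive.
Demand in terms of ps becomes qd = 542.8 − 2.8(ps − 65) = 724.8 - 2.8ps. Setting this equal to supply: 724.8 - 2.8ps = -242.4 + 2.4ps, so ps = 186.
Buyers pay pb = 186 − 65 = 121; q' = -242.4 + 2.4·186 = 204.
Buyers' price falls by p* − pb = 151 − 121 = 30; sellers' price rises by ps − p* = 186 − 151 = 35.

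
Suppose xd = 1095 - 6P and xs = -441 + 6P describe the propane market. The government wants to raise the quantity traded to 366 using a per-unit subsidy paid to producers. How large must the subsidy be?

Required subsidy s = 13 per unit

At x = 366, invert demand for the buyer price: Pb = (1095 − 366)/6 = 121.5; invert supply for the seller price: Ps = (366 − (-441))/6 = 134.5.
The subsidy must fill the gap: s = Ps − Pb = 134.5 − 121.5 = 13.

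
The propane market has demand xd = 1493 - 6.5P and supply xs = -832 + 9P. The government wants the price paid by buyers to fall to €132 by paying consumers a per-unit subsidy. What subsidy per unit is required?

At a buyer price of 132, quantity demanded is 1493 − 6.5·132 = 635.
Sellers supply 635 only when they receive Ps with -832 + 9·Ps = 635, i.e. Ps = 163.
s = Ps − Pb = 163 − 132 = 31.

Required subsidy s = €31 per unit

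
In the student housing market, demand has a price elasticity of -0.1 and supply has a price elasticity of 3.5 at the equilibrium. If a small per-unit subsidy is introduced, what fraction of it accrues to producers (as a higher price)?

For a small subsidy around the equilibrium, the benefit split depends on the relative slopes, which at a point are proportional to the elasticities.
Buyer share = εs/(εs + |εd|) = 3.5/(3.5 + 0.1) = 35/36; seller share = |εd|/(εs + |εd|) = 1/36.
So producers capture 1/36 of the subsidy.

Producer share = 1/36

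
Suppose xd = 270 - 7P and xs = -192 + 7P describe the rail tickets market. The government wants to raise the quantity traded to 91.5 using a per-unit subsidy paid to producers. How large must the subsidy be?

Required subsidy s = 15 per unit

At x = 91.5, invert demand for the buyer price: Pb = (270 − 91.5)/7 = 25.5; invert supply for the seller price: Ps = (91.5 − (-192))/7 = 40.5.
The subsidy must fill the gap: s = Ps − Pb = 40.5 − 25.5 = 15.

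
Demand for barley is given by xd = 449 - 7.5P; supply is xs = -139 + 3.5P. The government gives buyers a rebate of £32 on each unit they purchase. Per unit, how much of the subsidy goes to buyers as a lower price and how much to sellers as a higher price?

Buyers gain 112/11 per unit; sellers gain 240/11 per unit

Pre-subsidy: 449 - 7.5P = -139 + 3.5P gives P* = 588/11, x* = 529/11.
With the rebate, buyers effectively pay Pb = Ps − 32, where Ps is the price sellers receive.
Demand in terms of Ps becomes xd = 449 − 7.5(Ps − 32) = 689 - 7.5Ps. Setting this equal to supply: 689 - 7.5Ps = -139 + 3.5Ps, so Ps = 828/11.
Buyers pay Pb = 828/11 − 32 = 476/11; x' = -139 + 3.5·(828/11) = 1369/11.
Buyers' price falls by P* − Pb = 588/11 − 476/11 = 112/11; sellers' price rises by Ps − P* = 828/11 − 588/11 = 240/11.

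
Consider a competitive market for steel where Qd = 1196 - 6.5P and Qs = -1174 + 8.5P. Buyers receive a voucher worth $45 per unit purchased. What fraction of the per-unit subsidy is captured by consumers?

Consumer share = 17/30

Pre-subsidy: 1196 - 6.5P = -1174 + 8.5P gives P* = 158, Q* = 169.
With the rebate, buyers effectively pay Pb = Ps − 45, where Ps is the price sellers receive.
Demand in terms of Ps becomes Qd = 1196 − 6.5(Ps − 45) = 1488.5 - 6.5Ps. Setting this equal to supply: 1488.5 - 6.5Ps = -1174 + 8.5Ps, so Ps = 177.5.
Buyers pay Pb = 177.5 − 45 = 132.5; Q' = -1174 + 8.5·177.5 = 334.75.
Buyers' price falls by P* − Pb = 158 − 132.5 = 25.5; sellers' price rises by Ps − P* = 177.5 − 158 = 19.5.
So consumers capture 25.5/45 = 17/30 of each unit of subsidy.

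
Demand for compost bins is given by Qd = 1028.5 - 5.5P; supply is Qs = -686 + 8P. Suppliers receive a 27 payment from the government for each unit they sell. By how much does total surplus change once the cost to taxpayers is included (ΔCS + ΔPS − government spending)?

Pre-subsidy: 1028.5 - 5.5P = -686 + 8P gives P* = 127, Q* = 330.
With the subsidy, sellers receive Ps = Pb + 27 for each unit, where Pb is the price buyers pay.
Supply in terms of Pb becomes Qs = -686 + 8(Pb + 27) = -470 + 8Pb. Setting this equal to demand: 1028.5 - 5.5Pb = -470 + 8Pb, so Pb = 111.
Sellers receive Ps = 111 + 27 = 138; Q' = 1028.5 − 5.5·111 = 418.
ΔCS = ½(330 + 418)(127 − 111) = 5984; ΔPS = ½(330 + 418)(138 − 127) = 4114.
Government spending = 27 × 418 = 11286.
Net change = 5984 + 4114 − 11286 = -1188. The loss equals the DWL triangle ½·27·88.

Net change in total surplus = -1188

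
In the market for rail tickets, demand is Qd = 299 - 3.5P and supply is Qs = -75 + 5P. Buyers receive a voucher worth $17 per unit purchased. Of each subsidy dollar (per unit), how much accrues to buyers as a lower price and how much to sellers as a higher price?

Pre-subsidy: 299 - 3.5P = -75 + 5P gives P* = 44, Q* = 145.
With the rebate, buyers effectively pay Pb = Ps − 17, where Ps is the price sellers receive.
Demand in terms of Ps becomes Qd = 299 − 3.5(Ps − 17) = 358.5 - 3.5Ps. Setting this equal to supply: 358.5 - 3.5Ps = -75 + 5Ps, so Ps = 51.
Buyers pay Pb = 51 − 17 = 34; Q' = -75 + 5·51 = 180.
Buyers' price falls by P* − Pb = 44 − 34 = 10; sellers' price rises by Ps − P* = 51 − 44 = 7.

Buyers gain $10 per unit; sellers gain $7 per unit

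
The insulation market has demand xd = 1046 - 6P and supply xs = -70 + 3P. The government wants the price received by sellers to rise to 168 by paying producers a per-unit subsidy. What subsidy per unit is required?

At a seller price of 168, quantity supplied is -70 + 3·168 = 434.
Buyers absorb 434 only when they pay Pb with 1046 − 6·Pb = 434, i.e. Pb = 102.
s = Ps − Pb = 168 − 102 = 66.

Required subsidy s = 66 per unit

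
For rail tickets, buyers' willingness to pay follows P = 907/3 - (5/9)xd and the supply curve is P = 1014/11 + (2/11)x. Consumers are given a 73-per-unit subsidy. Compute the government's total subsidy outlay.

Government cost = 28032

Pre-subsidy: 907/3 - (5/9)x = 1014/11 + (2/11)x gives x* = 285 and P* = 144.
With the rebate, buyers effectively pay Pb = Ps − 73, where Ps is the price sellers receive.
On the curves, Pb = 907/3 - (5/9)x and Ps = 1014/11 + (2/11)x; the wedge Ps − Pb = 73 gives 1014/11 + (2/11)x − (907/3 - (5/9)x) = 73, so x' = 384.
Then Pb = 907/3 − (5/9)·384 = 89 and Ps = 1014/11 + (2/11)·384 = 162.
Government outlay = subsidy × quantity = 73 × 384 = 28032.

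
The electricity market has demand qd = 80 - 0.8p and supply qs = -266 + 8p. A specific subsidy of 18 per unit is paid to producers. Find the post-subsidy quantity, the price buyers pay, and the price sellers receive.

Pre-subsidy: 80 - 0.8p = -266 + 8p gives p* = 865/22, q* = 534/11.
With the subsidy, sellers receive ps = pb + 18 for each unit, where pb is the price buyers pay.
Supply in terms of pb becomes qs = -266 + 8(pb + 18) = -122 + 8pb. Setting this equal to demand: 80 - 0.8pb = -122 + 8pb, so pb = 505/22.
Sellers receive ps = 505/22 + 18 = 901/22; q' = 80 − 0.8·(505/22) = 678/11.

q' = 678/11; buyers pay 505/22; sellers receive 901/22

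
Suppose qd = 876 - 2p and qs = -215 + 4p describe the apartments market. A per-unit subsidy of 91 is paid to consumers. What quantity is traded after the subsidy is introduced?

q' = 1901/3

Pre-subsidy: 876 - 2p = -215 + 4p gives p* = 1091/6, q* = 1537/3.
With the rebate, buyers effectively pay pb = ps − 91, where ps is the price sellers receive.
Demand in terms of ps becomes qd = 876 − 2(ps − 91) = 1058 - 2ps. Setting this equal to supply: 1058 - 2ps = -215 + 4ps, so ps = 1273/6.
Buyers pay pb = 1273/6 − 91 = 727/6; q' = -215 + 4·(1273/6) = 1901/3.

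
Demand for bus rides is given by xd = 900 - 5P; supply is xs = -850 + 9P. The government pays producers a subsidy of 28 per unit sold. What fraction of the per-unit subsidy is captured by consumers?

Consumer share = 9/14

Pre-subsidy: 900 - 5P = -850 + 9P gives P* = 125, x* = 275.
With the subsidy, sellers receive Ps = Pb + 28 for each unit, where Pb is the price buyers pay.
Supply in terms of Pb becomes xs = -850 + 9(Pb + 28) = -598 + 9Pb. Setting this equal to demand: 900 - 5Pb = -598 + 9Pb, so Pb = 107.
Sellers receive Ps = 107 + 28 = 135; x' = 900 − 5·107 = 365.
Buyers' price falls by P* − Pb = 125 − 107 = 18; sellers' price rises by Ps − P* = 135 − 125 = 10.
So consumers capture 18/28 = 9/14 of each unit of subsidy.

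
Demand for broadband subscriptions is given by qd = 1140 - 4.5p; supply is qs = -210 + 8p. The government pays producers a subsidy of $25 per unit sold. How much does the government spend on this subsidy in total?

Government cost = $18150

Pre-subsidy: 1140 - 4.5p = -210 + 8p gives p* = 108, q* = 654.
With the subsidy, sellers receive ps = pb + 25 for each unit, where pb is the price buyers pay.
Supply in terms of pb becomes qs = -210 + 8(pb + 25) = -10 + 8pb. Setting this equal to demand: 1140 - 4.5pb = -10 + 8pb, so pb = 92.
Sellers receive ps = 92 + 25 = 117; q' = 1140 − 4.5·92 = 726.
Government outlay = subsidy × quantity = 25 × 726 = 18150.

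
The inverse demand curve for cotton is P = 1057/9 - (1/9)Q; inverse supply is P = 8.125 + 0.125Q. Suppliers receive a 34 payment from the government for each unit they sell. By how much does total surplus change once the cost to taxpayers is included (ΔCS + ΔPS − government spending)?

Pre-subsidy: 1057/9 - (1/9)Q = 8.125 + 0.125Q gives Q* = 463 and P* = 66.
With the subsidy, sellers receive Ps = Pb + 34 for each unit, where Pb is the price buyers pay.
On the curves, Pb = 1057/9 - (1/9)Q and Ps = 8.125 + 0.125Q; the wedge Ps − Pb = 34 gives 8.125 + 0.125Q − (1057/9 - (1/9)Q) = 34, so Q' = 607.
Then Pb = 1057/9 − (1/9)·607 = 50 and Ps = 8.125 + 0.125·607 = 84.
ΔCS = ½(463 + 607)(66 − 50) = 8560; ΔPS = ½(463 + 607)(84 − 66) = 9630.
Government spending = 34 × 607 = 20638.
Net change = 8560 + 9630 − 20638 = -2448. The loss equals the DWL triangle ½·34·144.

Net change in total surplus = -2448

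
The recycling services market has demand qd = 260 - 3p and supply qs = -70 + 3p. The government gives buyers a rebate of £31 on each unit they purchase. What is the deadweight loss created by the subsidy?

Pre-subsidy: 260 - 3p = -70 + 3p gives p* = 55, q* = 95.
With the rebate, buyers effectively pay pb = ps − 31, where ps is the price sellers receive.
Demand in terms of ps becomes qd = 260 − 3(ps − 31) = 353 - 3ps. Setting this equal to supply: 353 - 3ps = -70 + 3ps, so ps = 70.5.
Buyers pay pb = 70.5 − 31 = 39.5; q' = -70 + 3·70.5 = 141.5.
The subsidy expands output by 141.5 − 95 = 46.5 past the efficient level; on those units the gap between marginal cost and willingness to pay runs from 0 up to 31.
DWL = ½ × 31 × 46.5 = 720.75.

Deadweight loss = £720.75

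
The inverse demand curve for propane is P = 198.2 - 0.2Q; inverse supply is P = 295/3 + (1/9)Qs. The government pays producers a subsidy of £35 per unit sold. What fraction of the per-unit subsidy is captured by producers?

Pre-subsidy: 198.2 - 0.2Q = 295/3 + (1/9)Q gives Q* = 321 and P* = 134.
With the subsidy, sellers receive Ps = Pb + 35 for each unit, where Pb is the price buyers pay.
On the curves, Pb = 198.2 - 0.2Q and Ps = 295/3 + (1/9)Q; the wedge Ps − Pb = 35 gives 295/3 + (1/9)Q − (198.2 - 0.2Q) = 35, so Q' = 433.5.
Then Pb = 198.2 − 0.2·433.5 = 111.5 and Ps = 295/3 + (1/9)·433.5 = 146.5.
Buyers' price falls by P* − Pb = 134 − 111.5 = 22.5; sellers' price rises by Ps − P* = 146.5 − 134 = 12.5.
So producers capture 12.5/35 = 5/14 of each unit of subsidy.

Producer share = 5/14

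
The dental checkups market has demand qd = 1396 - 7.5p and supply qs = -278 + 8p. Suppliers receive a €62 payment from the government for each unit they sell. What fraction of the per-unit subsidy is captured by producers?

Producer share = 15/31

Pre-subsidy: 1396 - 7.5p = -278 + 8p gives p* = 108, q* = 586.
With the subsidy, sellers receive ps = pb + 62 for each unit, where pb is the price buyers pay.
Supply in terms of pb becomes qs = -278 + 8(pb + 62) = 218 + 8pb. Setting this equal to demand: 1396 - 7.5pb = 218 + 8pb, so pb = 76.
Sellers receive ps = 76 + 62 = 138; q' = 1396 − 7.5·76 = 826.
Buyers' price falls by p* − pb = 108 − 76 = 32; sellers' price rises by ps − p* = 138 − 108 = 30.
So producers capture 30/62 = 15/31 of each unit of subsidy.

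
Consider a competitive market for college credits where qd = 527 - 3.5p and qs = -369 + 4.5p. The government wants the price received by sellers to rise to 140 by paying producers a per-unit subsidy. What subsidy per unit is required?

Required subsidy s = 64 per unit

At a seller price of 140, quantity supplied is -369 + 4.5·140 = 261.
Buyers absorb 261 only when they pay pb with 527 − 3.5·pb = 261, i.e. pb = 76.
s = ps − pb = 140 − 76 = 64.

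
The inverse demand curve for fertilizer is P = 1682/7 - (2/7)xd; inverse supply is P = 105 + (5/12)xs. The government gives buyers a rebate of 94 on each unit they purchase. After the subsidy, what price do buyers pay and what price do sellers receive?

Buyers pay 8674/59; sellers receive 14220/59

Pre-subsidy: 1682/7 - (2/7)x = 105 + (5/12)x gives x* = 11364/59 and P* = 10930/59.
With the rebate, buyers effectively pay Pb = Ps − 94, where Ps is the price sellers receive.
On the curves, Pb = 1682/7 - (2/7)x and Ps = 105 + (5/12)x; the wedge Ps − Pb = 94 gives 105 + (5/12)x − (1682/7 - (2/7)x) = 94, so x' = 19260/59.
Then Pb = 1682/7 − (2/7)·(19260/59) = 8674/59 and Ps = 105 + (5/12)·(19260/59) = 14220/59.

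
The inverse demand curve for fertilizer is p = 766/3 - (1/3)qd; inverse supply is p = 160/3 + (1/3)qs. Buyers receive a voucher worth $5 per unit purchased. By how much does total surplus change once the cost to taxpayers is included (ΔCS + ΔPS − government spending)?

Pre-subsidy: 766/3 - (1/3)q = 160/3 + (1/3)q gives q* = 303 and p* = 463/3.
With the rebate, buyers effectively pay pb = ps − 5, where ps is the price sellers receive.
On the curves, pb = 766/3 - (1/3)q and ps = 160/3 + (1/3)q; the wedge ps − pb = 5 gives 160/3 + (1/3)q − (766/3 - (1/3)q) = 5, so q' = 310.5.
Then pb = 766/3 − (1/3)·310.5 = 911/6 and ps = 160/3 + (1/3)·310.5 = 941/6.
ΔCS = ½(303 + 310.5)(463/3 − 911/6) = 766.875; ΔPS = ½(303 + 310.5)(941/6 − 463/3) = 766.875.
Government spending = 5 × 310.5 = 1552.5.
Net change = 766.875 + 766.875 − 1552.5 = -18.75. The loss equals the DWL triangle ½·5·7.5.

Net change in total surplus = -$18.75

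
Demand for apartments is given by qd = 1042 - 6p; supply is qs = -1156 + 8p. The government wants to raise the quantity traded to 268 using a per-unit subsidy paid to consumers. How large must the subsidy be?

Required subsidy s = 49 per unit

At q = 268, invert demand for the buyer price: pb = (1042 − 268)/6 = 129; invert supply for the seller price: ps = (268 − (-1156))/8 = 178.
The subsidy must fill the gap: s = ps − pb = 178 − 129 = 49.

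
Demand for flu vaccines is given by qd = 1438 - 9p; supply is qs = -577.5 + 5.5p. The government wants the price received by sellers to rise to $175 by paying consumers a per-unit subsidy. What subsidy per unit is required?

At a seller price of 175, quantity supplied is -577.5 + 5.5·175 = 385.
Buyers absorb 385 only when they pay pb with 1438 − 9·pb = 385, i.e. pb = 117.
s = ps − pb = 175 − 117 = 58.

Required subsidy s = $58 per unit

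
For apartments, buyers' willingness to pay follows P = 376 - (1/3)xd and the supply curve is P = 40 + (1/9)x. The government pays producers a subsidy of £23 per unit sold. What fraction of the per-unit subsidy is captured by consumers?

Pre-subsidy: 376 - (1/3)x = 40 + (1/9)x gives x* = 756 and P* = 124.
With the subsidy, sellers receive Ps = Pb + 23 for each unit, where Pb is the price buyers pay.
On the curves, Pb = 376 - (1/3)x and Ps = 40 + (1/9)x; the wedge Ps − Pb = 23 gives 40 + (1/9)x − (376 - (1/3)x) = 23, so x' = 807.75.
Then Pb = 376 − (1/3)·807.75 = 106.75 and Ps = 40 + (1/9)·807.75 = 129.75.
Buyers' price falls by P* − Pb = 124 − 106.75 = 17.25; sellers' price rises by Ps − P* = 129.75 − 124 = 5.75.
So consumers capture 17.25/23 = 0.75 of each unit of subsidy.

Consumer share = 0.75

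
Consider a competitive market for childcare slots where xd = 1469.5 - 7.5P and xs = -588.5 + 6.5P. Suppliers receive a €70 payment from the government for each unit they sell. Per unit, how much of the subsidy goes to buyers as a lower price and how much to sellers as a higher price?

Pre-subsidy: 1469.5 - 7.5P = -588.5 + 6.5P gives P* = 147, x* = 367.
With the subsidy, sellers receive Ps = Pb + 70 for each unit, where Pb is the price buyers pay.
Supply in terms of Pb becomes xs = -588.5 + 6.5(Pb + 70) = -133.5 + 6.5Pb. Setting this equal to demand: 1469.5 - 7.5Pb = -133.5 + 6.5Pb, so Pb = 114.5.
Sellers receive Ps = 114.5 + 70 = 184.5; x' = 1469.5 − 7.5·114.5 = 610.75.
Buyers' price falls by P* − Pb = 147 − 114.5 = 32.5; sellers' price rises by Ps − P* = 184.5 − 147 = 37.5.

Buyers gain €32.5 per unit; sellers gain €37.5 per unit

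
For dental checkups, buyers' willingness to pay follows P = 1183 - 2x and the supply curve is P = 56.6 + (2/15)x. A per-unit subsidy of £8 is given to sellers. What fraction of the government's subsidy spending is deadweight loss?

DWL / government spending = 5/1418

Pre-subsidy: 1183 - 2x = 56.6 + (2/15)x gives x* = 528 and P* = 127.
With the subsidy, sellers receive Ps = Pb + 8 for each unit, where Pb is the price buyers pay.
On the curves, Pb = 1183 - 2x and Ps = 56.6 + (2/15)x; the wedge Ps − Pb = 8 gives 56.6 + (2/15)x − (1183 - 2x) = 8, so x' = 531.75.
Then Pb = 1183 − 2·531.75 = 119.5 and Ps = 56.6 + (2/15)·531.75 = 127.5.
ΔCS = ½(528 + 531.75)(127 − 119.5) = 3974.0625; ΔPS = ½(528 + 531.75)(127.5 − 127) = 264.9375.
Government spending = 8 × 531.75 = 4254.
DWL = ½ × 8 × (531.75 − 528) = 15; fraction = 15 / 4254 = 5/1418.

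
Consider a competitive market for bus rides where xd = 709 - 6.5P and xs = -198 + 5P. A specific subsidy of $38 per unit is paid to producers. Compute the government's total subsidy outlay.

Pre-subsidy: 709 - 6.5P = -198 + 5P gives P* = 1814/23, x* = 4516/23.
With the subsidy, sellers receive Ps = Pb + 38 for each unit, where Pb is the price buyers pay.
Supply in terms of Pb becomes xs = -198 + 5(Pb + 38) = -8 + 5Pb. Setting this equal to demand: 709 - 6.5Pb = -8 + 5Pb, so Pb = 1434/23.
Sellers receive Ps = 1434/23 + 38 = 2308/23; x' = 709 − 6.5·(1434/23) = 6986/23.
Government outlay = subsidy × quantity = 38 × 6986/23 = 265468/23.

Government cost = 265468/23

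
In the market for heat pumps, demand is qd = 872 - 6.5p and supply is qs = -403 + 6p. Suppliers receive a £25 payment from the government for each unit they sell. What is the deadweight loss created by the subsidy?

Deadweight loss = £975

Pre-subsidy: 872 - 6.5p = -403 + 6p gives p* = 102, q* = 209.
With the subsidy, sellers receive ps = pb + 25 for each unit, where pb is the price buyers pay.
Supply in terms of pb becomes qs = -403 + 6(pb + 25) = -253 + 6pb. Setting this equal to demand: 872 - 6.5pb = -253 + 6pb, so pb = 90.
Sellers receive ps = 90 + 25 = 115; q' = 872 − 6.5·90 = 287.
The subsidy expands output by 287 − 209 = 78 past the efficient level; on those units the gap between marginal cost and willingness to pay runs from 0 up to 25.
DWL = ½ × 25 × 78 = 975.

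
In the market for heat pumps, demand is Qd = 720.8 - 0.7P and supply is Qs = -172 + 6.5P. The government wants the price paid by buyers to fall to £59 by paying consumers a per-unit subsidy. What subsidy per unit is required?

At a buyer price of 59, quantity demanded is 720.8 − 0.7·59 = 679.5.
Sellers supply 679.5 only when they receive Ps with -172 + 6.5·Ps = 679.5, i.e. Ps = 131.
s = Ps − Pb = 131 − 59 = 72.

Required subsidy s = £72 per unit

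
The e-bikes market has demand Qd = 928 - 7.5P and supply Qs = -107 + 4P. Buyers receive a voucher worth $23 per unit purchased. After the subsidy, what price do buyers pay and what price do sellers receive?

Pre-subsidy: 928 - 7.5P = -107 + 4P gives P* = 90, Q* = 253.
With the rebate, buyers effectively pay Pb = Ps − 23, where Ps is the price sellers receive.
Demand in terms of Ps becomes Qd = 928 − 7.5(Ps − 23) = 1100.5 - 7.5Ps. Setting this equal to supply: 1100.5 - 7.5Ps = -107 + 4Ps, so Ps = 105.
Buyers pay Pb = 105 − 23 = 82; Q' = -107 + 4·105 = 313.

Buyers pay $82; sellers receive $105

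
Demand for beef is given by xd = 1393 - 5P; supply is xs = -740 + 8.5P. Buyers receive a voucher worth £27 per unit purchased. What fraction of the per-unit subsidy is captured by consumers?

Pre-subsidy: 1393 - 5P = -740 + 8.5P gives P* = 158, x* = 603.
With the rebate, buyers effectively pay Pb = Ps − 27, where Ps is the price sellers receive.
Demand in terms of Ps becomes xd = 1393 − 5(Ps − 27) = 1528 - 5Ps. Setting this equal to supply: 1528 - 5Ps = -740 + 8.5Ps, so Ps = 168.
Buyers pay Pb = 168 − 27 = 141; x' = -740 + 8.5·168 = 688.
Buyers' price falls by P* − Pb = 158 − 141 = 17; sellers' price rises by Ps − P* = 168 − 158 = 10.
So consumers capture 17/27 = 17/27 of each unit of subsidy.

Consumer share = 17/27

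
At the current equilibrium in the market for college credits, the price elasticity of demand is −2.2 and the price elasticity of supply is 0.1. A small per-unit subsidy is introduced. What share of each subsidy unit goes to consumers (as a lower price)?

For a small subsidy around the equilibrium, the benefit split depends on the relative slopes, which at a point are proportional to the elasticities.
Buyer share = εs/(εs + |εd|) = 0.1/(0.1 + 2.2) = 1/23; seller share = |εd|/(εs + |εd|) = 22/23.

Consumer share = 1/23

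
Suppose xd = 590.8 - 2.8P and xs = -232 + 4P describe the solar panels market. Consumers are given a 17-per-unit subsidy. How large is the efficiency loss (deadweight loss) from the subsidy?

Pre-subsidy: 590.8 - 2.8P = -232 + 4P gives P* = 121, x* = 252.
With the rebate, buyers effectively pay Pb = Ps − 17, where Ps is the price sellers receive.
Demand in terms of Ps becomes xd = 590.8 − 2.8(Ps − 17) = 638.4 - 2.8Ps. Setting this equal to supply: 638.4 - 2.8Ps = -232 + 4Ps, so Ps = 128.
Buyers pay Pb = 128 − 17 = 111; x' = -232 + 4·128 = 280.
The subsidy expands output by 280 − 252 = 28 past the efficient level; on those units the gap between marginal cost and willingness to pay runs from 0 up to 17.
DWL = ½ × 17 × 28 = 238.

Deadweight loss = 238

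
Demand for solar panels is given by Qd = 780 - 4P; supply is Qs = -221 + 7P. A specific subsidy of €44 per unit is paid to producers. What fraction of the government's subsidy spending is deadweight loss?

DWL / government spending = 7/66

Pre-subsidy: 780 - 4P = -221 + 7P gives P* = 91, Q* = 416.
With the subsidy, sellers receive Ps = Pb + 44 for each unit, where Pb is the price buyers pay.
Supply in terms of Pb becomes Qs = -221 + 7(Pb + 44) = 87 + 7Pb. Setting this equal to demand: 780 - 4Pb = 87 + 7Pb, so Pb = 63.
Sellers receive Ps = 63 + 44 = 107; Q' = 780 − 4·63 = 528.
ΔCS = ½(416 + 528)(91 − 63) = 13216; ΔPS = ½(416 + 528)(107 − 91) = 7552.
Government spending = 44 × 528 = 23232.
DWL = ½ × 44 × (528 − 416) = 2464; fraction = 2464 / 23232 = 7/66.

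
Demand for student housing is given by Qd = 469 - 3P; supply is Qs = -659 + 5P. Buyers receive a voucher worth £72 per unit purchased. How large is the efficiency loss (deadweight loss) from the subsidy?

Deadweight loss = £4860

Pre-subsidy: 469 - 3P = -659 + 5P gives P* = 141, Q* = 46.
With the rebate, buyers effectively pay Pb = Ps − 72, where Ps is the price sellers receive.
Demand in terms of Ps becomes Qd = 469 − 3(Ps − 72) = 685 - 3Ps. Setting this equal to supply: 685 - 3Ps = -659 + 5Ps, so Ps = 168.
Buyers pay Pb = 168 − 72 = 96; Q' = -659 + 5·168 = 181.
The subsidy expands output by 181 − 46 = 135 past the efficient level; on those units the gap between marginal cost and willingness to pay runs from 0 up to 72.
DWL = ½ × 72 × 135 = 4860.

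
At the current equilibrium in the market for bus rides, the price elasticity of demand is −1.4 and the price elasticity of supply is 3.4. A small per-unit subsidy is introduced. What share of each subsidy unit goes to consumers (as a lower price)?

For a small subsidy around the equilibrium, the benefit split depends on the relative slopes, which at a point are proportional to the elasticities.
Buyer share = εs/(εs + |εd|) = 3.4/(3.4 + 1.4) = 17/24; seller share = |εd|/(εs + |εd|) = 7/24.

Consumer share = 17/24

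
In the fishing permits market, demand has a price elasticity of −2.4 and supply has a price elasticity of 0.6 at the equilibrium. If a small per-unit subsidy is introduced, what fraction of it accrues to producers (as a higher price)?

Producer share = 0.8

For a small subsidy around the equilibrium, the benefit split depends on the relative slopes, which at a point are proportional to the elasticities.
Buyer share = εs/(εs + |εd|) = 0.6/(0.6 + 2.4) = 0.2; seller share = |εd|/(εs + |εd|) = 0.8.
So producers capture 0.8 of the subsidy.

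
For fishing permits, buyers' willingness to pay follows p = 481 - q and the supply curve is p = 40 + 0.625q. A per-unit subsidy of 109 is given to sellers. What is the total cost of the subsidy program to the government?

Pre-subsidy: 481 - q = 40 + 0.625q gives q* = 3528/13 and p* = 2725/13.
With the subsidy, sellers receive ps = pb + 109 for each unit, where pb is the price buyers pay.
On the curves, pb = 481 - q and ps = 40 + 0.625q; the wedge ps − pb = 109 gives 40 + 0.625q − (481 - q) = 109, so q' = 4400/13.
Then pb = 481 − 1·(4400/13) = 1853/13 and ps = 40 + 0.625·(4400/13) = 3270/13.
Government outlay = subsidy × quantity = 109 × 4400/13 = 479600/13.

Government cost = 479600/13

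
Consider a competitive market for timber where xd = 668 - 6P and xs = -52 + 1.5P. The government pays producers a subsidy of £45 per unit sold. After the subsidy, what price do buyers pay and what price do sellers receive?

Pre-subsidy: 668 - 6P = -52 + 1.5P gives P* = 96, x* = 92.
With the subsidy, sellers receive Ps = Pb + 45 for each unit, where Pb is the price buyers pay.
Supply in terms of Pb becomes xs = -52 + 1.5(Pb + 45) = 15.5 + 1.5Pb. Setting this equal to demand: 668 - 6Pb = 15.5 + 1.5Pb, so Pb = 87.
Sellers receive Ps = 87 + 45 = 132; x' = 668 − 6·87 = 146.

Buyers pay £87; sellers receive £132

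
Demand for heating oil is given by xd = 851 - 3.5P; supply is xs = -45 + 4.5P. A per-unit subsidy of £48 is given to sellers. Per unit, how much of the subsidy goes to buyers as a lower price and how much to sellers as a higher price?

Pre-subsidy: 851 - 3.5P = -45 + 4.5P gives P* = 112, x* = 459.
With the subsidy, sellers receive Ps = Pb + 48 for each unit, where Pb is the price buyers pay.
Supply in terms of Pb becomes xs = -45 + 4.5(Pb + 48) = 171 + 4.5Pb. Setting this equal to demand: 851 - 3.5Pb = 171 + 4.5Pb, so Pb = 85.
Sellers receive Ps = 85 + 48 = 133; x' = 851 − 3.5·85 = 553.5.
Buyers' price falls by P* − Pb = 112 − 85 = 27; sellers' price rises by Ps − P* = 133 − 112 = 21.

Buyers gain £27 per unit; sellers gain £21 per unit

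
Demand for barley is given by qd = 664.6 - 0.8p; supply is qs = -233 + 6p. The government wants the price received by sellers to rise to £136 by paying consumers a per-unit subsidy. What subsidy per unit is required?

At a seller price of 136, quantity supplied is -233 + 6·136 = 583.
Buyers absorb 583 only when they pay pb with 664.6 − 0.8·pb = 583, i.e. pb = 102.
s = ps − pb = 136 − 102 = 34.

Required subsidy s = £34 per unit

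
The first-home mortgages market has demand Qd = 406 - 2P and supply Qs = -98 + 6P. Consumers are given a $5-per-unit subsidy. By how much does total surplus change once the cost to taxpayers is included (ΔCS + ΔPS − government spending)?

Net change in total surplus = -$18.75

Pre-subsidy: 406 - 2P = -98 + 6P gives P* = 63, Q* = 280.
With the rebate, buyers effectively pay Pb = Ps − 5, where Ps is the price sellers receive.
Demand in terms of Ps becomes Qd = 406 − 2(Ps − 5) = 416 - 2Ps. Setting this equal to supply: 416 - 2Ps = -98 + 6Ps, so Ps = 64.25.
Buyers pay Pb = 64.25 − 5 = 59.25; Q' = -98 + 6·64.25 = 287.5.
ΔCS = ½(280 + 287.5)(63 − 59.25) = 1064.0625; ΔPS = ½(280 + 287.5)(64.25 − 63) = 354.6875.
Government spending = 5 × 287.5 = 1437.5.
Net change = 1064.0625 + 354.6875 − 1437.5 = -18.75. The loss equals the DWL triangle ½·5·7.5.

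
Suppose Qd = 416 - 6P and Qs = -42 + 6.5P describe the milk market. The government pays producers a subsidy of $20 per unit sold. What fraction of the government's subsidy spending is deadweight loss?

DWL / government spending = 195/1616

Pre-subsidy: 416 - 6P = -42 + 6.5P gives P* = 36.64, Q* = 196.16.
With the subsidy, sellers receive Ps = Pb + 20 for each unit, where Pb is the price buyers pay.
Supply in terms of Pb becomes Qs = -42 + 6.5(Pb + 20) = 88 + 6.5Pb. Setting this equal to demand: 416 - 6Pb = 88 + 6.5Pb, so Pb = 26.24.
Sellers receive Ps = 26.24 + 20 = 46.24; Q' = 416 − 6·26.24 = 258.56.
ΔCS = ½(196.16 + 258.56)(36.64 − 26.24) = 2364.544; ΔPS = ½(196.16 + 258.56)(46.24 − 36.64) = 2182.656.
Government spending = 20 × 258.56 = 5171.2.
DWL = ½ × 20 × (258.56 − 196.16) = 624; fraction = 624 / 5171.2 = 195/1616.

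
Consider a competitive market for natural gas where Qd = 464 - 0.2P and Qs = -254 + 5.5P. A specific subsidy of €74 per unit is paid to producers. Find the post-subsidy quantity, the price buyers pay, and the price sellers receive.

Q' = 25826/57; buyers pay 3110/57; sellers receive 7328/57

Pre-subsidy: 464 - 0.2P = -254 + 5.5P gives P* = 7180/57, Q* = 25012/57.
With the subsidy, sellers receive Ps = Pb + 74 for each unit, where Pb is the price buyers pay.
Supply in terms of Pb becomes Qs = -254 + 5.5(Pb + 74) = 153 + 5.5Pb. Setting this equal to demand: 464 - 0.2Pb = 153 + 5.5Pb, so Pb = 3110/57.
Sellers receive Ps = 3110/57 + 74 = 7328/57; Q' = 464 − 0.2·(3110/57) = 25826/57.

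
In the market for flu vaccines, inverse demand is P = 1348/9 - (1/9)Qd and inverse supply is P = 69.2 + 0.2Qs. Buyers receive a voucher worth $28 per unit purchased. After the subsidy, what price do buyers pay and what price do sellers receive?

Pre-subsidy: 1348/9 - (1/9)Q = 69.2 + 0.2Q gives Q* = 259 and P* = 121.
With the rebate, buyers effectively pay Pb = Ps − 28, where Ps is the price sellers receive.
On the curves, Pb = 1348/9 - (1/9)Q and Ps = 69.2 + 0.2Q; the wedge Ps − Pb = 28 gives 69.2 + 0.2Q − (1348/9 - (1/9)Q) = 28, so Q' = 349.
Then Pb = 1348/9 − (1/9)·349 = 111 and Ps = 69.2 + 0.2·349 = 139.

Buyers pay $111; sellers receive $139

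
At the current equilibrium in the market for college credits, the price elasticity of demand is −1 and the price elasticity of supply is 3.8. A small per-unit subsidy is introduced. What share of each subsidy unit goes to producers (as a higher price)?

For a small subsidy around the equilibrium, the benefit split depends on the relative slopes, which at a point are proportional to the elasticities.
Buyer share = εs/(εs + |εd|) = 3.8/(3.8 + 1) = 19/24; seller share = |εd|/(εs + |εd|) = 5/24.
So producers capture 5/24 of the subsidy.

Producer share = 5/24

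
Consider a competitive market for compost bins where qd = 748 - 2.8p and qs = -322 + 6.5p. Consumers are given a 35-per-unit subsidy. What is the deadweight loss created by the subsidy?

Deadweight loss = 111475/93

Pre-subsidy: 748 - 2.8p = -322 + 6.5p gives p* = 10700/93, q* = 39604/93.
With the rebate, buyers effectively pay pb = ps − 35, where ps is the price sellers receive.
Demand in terms of ps becomes qd = 748 − 2.8(ps − 35) = 846 - 2.8ps. Setting this equal to supply: 846 - 2.8ps = -322 + 6.5ps, so ps = 11680/93.
Buyers pay pb = 11680/93 − 35 = 8425/93; q' = -322 + 6.5·(11680/93) = 45974/93.
The subsidy expands output by 45974/93 − 39604/93 = 6370/93 past the efficient level; on those units the gap between marginal cost and willingness to pay runs from 0 up to 35.
DWL = ½ × 35 × 6370/93 = 111475/93.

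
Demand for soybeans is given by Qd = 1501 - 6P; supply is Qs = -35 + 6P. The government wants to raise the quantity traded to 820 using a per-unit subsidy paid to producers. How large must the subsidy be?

At Q = 820, invert demand for the buyer price: Pb = (1501 − 820)/6 = 113.5; invert supply for the seller price: Ps = (820 − (-35))/6 = 142.5.
The subsidy must fill the gap: s = Ps − Pb = 142.5 − 113.5 = 29.

Required subsidy s = 29 per unit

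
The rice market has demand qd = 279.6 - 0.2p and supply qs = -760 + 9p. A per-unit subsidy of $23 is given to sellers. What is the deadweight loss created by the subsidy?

Deadweight loss = $51.75

Pre-subsidy: 279.6 - 0.2p = -760 + 9p gives p* = 113, q* = 257.
With the subsidy, sellers receive ps = pb + 23 for each unit, where pb is the price buyers pay.
Supply in terms of pb becomes qs = -760 + 9(pb + 23) = -553 + 9pb. Setting this equal to demand: 279.6 - 0.2pb = -553 + 9pb, so pb = 90.5.
Sellers receive ps = 90.5 + 23 = 113.5; q' = 279.6 − 0.2·90.5 = 261.5.
The subsidy expands output by 261.5 − 257 = 4.5 past the efficient level; on those units the gap between marginal cost and willingness to pay runs from 0 up to 23.
DWL = ½ × 23 × 4.5 = 51.75.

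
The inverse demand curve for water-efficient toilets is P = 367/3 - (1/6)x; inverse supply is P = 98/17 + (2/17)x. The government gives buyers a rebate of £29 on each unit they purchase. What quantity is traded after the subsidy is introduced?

Pre-subsidy: 367/3 - (1/6)x = 98/17 + (2/17)x gives x* = 410 and P* = 54.
With the rebate, buyers effectively pay Pb = Ps − 29, where Ps is the price sellers receive.
On the curves, Pb = 367/3 - (1/6)x and Ps = 98/17 + (2/17)x; the wedge Ps − Pb = 29 gives 98/17 + (2/17)x − (367/3 - (1/6)x) = 29, so x' = 512.
Then Pb = 367/3 − (1/6)·512 = 37 and Ps = 98/17 + (2/17)·512 = 66.

x' = 512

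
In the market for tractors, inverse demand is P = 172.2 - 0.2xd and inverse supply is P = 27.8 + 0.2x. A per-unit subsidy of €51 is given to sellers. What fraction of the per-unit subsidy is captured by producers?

Producer share = 0.5

Pre-subsidy: 172.2 - 0.2x = 27.8 + 0.2x gives x* = 361 and P* = 100.
With the subsidy, sellers receive Ps = Pb + 51 for each unit, where Pb is the price buyers pay.
On the curves, Pb = 172.2 - 0.2x and Ps = 27.8 + 0.2x; the wedge Ps − Pb = 51 gives 27.8 + 0.2x − (172.2 - 0.2x) = 51, so x' = 488.5.
Then Pb = 172.2 − 0.2·488.5 = 74.5 and Ps = 27.8 + 0.2·488.5 = 125.5.
Buyers' price falls by P* − Pb = 100 − 74.5 = 25.5; sellers' price rises by Ps − P* = 125.5 − 100 = 25.5.
So producers capture 25.5/51 = 0.5 of each unit of subsidy.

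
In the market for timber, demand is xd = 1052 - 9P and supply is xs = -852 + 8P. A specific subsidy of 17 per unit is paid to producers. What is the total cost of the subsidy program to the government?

Government cost = 1972

Pre-subsidy: 1052 - 9P = -852 + 8P gives P* = 112, x* = 44.
With the subsidy, sellers receive Ps = Pb + 17 for each unit, where Pb is the price buyers pay.
Supply in terms of Pb becomes xs = -852 + 8(Pb + 17) = -716 + 8Pb. Setting this equal to demand: 1052 - 9Pb = -716 + 8Pb, so Pb = 104.
Sellers receive Ps = 104 + 17 = 121; x' = 1052 − 9·104 = 116.
Government outlay = subsidy × quantity = 17 × 116 = 1972.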